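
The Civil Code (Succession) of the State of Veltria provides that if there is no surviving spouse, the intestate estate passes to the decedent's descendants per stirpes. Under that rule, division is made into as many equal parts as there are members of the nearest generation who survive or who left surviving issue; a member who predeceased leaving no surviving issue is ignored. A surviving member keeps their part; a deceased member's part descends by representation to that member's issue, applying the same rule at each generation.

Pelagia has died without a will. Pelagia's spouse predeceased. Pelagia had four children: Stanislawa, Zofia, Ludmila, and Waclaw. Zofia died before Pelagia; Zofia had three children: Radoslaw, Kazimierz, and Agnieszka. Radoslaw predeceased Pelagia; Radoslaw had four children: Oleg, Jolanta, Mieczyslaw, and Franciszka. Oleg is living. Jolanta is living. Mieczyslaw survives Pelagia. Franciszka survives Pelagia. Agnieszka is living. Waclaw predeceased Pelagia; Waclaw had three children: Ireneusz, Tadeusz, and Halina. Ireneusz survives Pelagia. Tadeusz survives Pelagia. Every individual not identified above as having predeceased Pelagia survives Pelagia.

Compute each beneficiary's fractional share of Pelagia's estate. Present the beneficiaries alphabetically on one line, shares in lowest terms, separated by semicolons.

There is no surviving spouse, so the entire estate passes to Pelagia's descendants per stirpes.
The estate is divided into 4 equal shares of 1/4 among Stanislawa, Zofia, Ludmila, Waclaw.
Stanislawa is living and takes 1/4.
Zofia predeceased; the 1/4 allotted to Zofia's branch passes to Zofia's issue by representation.
The 1/4 is divided into 3 equal shares of 1/12 among Radoslaw, Kazimierz, Agnieszka.
Radoslaw predeceased; the 1/12 allotted to Radoslaw's branch passes to Radoslaw's issue by representation.
The 1/12 is divided into 4 equal shares of 1/48 among Oleg, Jolanta, Mieczyslaw, Franciszka.
Oleg is living and takes 1/48.
Jolanta is living and takes 1/48.
Mieczyslaw is living and takes 1/48.
Franciszka is living and takes 1/48.
Kazimierz is living and takes 1/12.
Agnieszka is living and takes 1/12.
Ludmila is living and takes 1/4.
Waclaw predeceased; the 1/4 allotted to Waclaw's branch passes to Waclaw's issue by representation.
The 1/4 is divided into 3 equal shares of 1/12 among Ireneusz, Tadeusz, Halina.
Ireneusz is living and takes 1/12.
Tadeusz is living and takes 1/12.
Halina is living and takes 1/12.

Agnieszka 1/12; Franciszka 1/48; Halina 1/12; Ireneusz 1/12; Jolanta 1/48; Kazimierz 1/12; Ludmila 1/4; Mieczyslaw 1/48; Oleg 1/48; Stanislawa 1/4; Tadeusz 1/12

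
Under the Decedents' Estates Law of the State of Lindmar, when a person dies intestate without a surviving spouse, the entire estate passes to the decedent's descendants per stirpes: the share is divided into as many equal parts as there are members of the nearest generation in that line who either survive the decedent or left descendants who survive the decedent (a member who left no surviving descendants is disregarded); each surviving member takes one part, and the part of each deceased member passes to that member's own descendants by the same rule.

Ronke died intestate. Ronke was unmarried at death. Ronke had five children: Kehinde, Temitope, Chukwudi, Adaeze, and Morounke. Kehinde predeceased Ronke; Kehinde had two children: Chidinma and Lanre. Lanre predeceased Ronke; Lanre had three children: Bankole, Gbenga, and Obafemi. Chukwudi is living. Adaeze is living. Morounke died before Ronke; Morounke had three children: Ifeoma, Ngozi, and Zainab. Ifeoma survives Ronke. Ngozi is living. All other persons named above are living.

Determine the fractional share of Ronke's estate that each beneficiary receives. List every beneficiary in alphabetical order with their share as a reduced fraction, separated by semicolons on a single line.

Adaeze 1/5; Bankole 1/30; Chidinma 1/10; Chukwudi 1/5; Gbenga 1/30; Ifeoma 1/15; Ngozi 1/15; Obafemi 1/30; Temitope 1/5; Zainab 1/15

There is no surviving spouse, so the entire estate passes to Ronke's descendants per stirpes.
The estate is divided into 5 equal shares of 1/5 among Kehinde, Temitope, Chukwudi, Adaeze, Morounke.
Kehinde predeceased; the 1/5 allotted to Kehinde's branch passes to Kehinde's issue by representation.
The 1/5 is divided into 2 equal shares of 1/10 among Chidinma, Lanre.
Chidinma is living and takes 1/10.
Lanre predeceased; the 1/10 allotted to Lanre's branch passes to Lanre's issue by representation.
The 1/10 is divided into 3 equal shares of 1/30 among Bankole, Gbenga, Obafemi.
Bankole is living and takes 1/30.
Gbenga is living and takes 1/30.
Obafemi is living and takes 1/30.
Temitope is living and takes 1/5.
Chukwudi is living and takes 1/5.
Adaeze is living and takes 1/5.
Morounke predeceased; the 1/5 allotted to Morounke's branch passes to Morounke's issue by representation.
The 1/5 is divided into 3 equal shares of 1/15 among Ifeoma, Ngozi, Zainab.
Ifeoma is living and takes 1/15.
Ngozi is living and takes 1/15.
Zainab is living and takes 1/15.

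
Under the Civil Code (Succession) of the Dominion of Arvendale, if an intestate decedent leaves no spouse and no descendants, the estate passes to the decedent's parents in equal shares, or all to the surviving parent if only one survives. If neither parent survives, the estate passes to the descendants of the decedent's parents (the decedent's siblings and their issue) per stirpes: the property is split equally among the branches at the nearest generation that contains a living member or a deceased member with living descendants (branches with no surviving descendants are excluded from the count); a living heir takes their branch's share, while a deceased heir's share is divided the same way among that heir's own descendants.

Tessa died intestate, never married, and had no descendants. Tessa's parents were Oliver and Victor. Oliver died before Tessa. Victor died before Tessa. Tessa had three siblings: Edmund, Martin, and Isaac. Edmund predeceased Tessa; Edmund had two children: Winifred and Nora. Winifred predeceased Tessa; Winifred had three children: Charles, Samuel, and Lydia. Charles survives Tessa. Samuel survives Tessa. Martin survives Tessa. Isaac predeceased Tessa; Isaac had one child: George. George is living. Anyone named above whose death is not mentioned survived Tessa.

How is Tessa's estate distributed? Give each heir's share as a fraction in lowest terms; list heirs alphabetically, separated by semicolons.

Charles 1/18; George 1/3; Lydia 1/18; Martin 1/3; Nora 1/6; Samuel 1/18

Neither parent survives and there are no descendants, so the estate passes to Tessa's siblings and their issue per stirpes.
The estate is divided into 3 equal shares of 1/3 among Edmund, Martin, Isaac.
Edmund predeceased; the 1/3 allotted to Edmund's branch passes to Edmund's issue by representation.
The 1/3 is divided into 2 equal shares of 1/6 among Winifred, Nora.
Winifred predeceased; the 1/6 allotted to Winifred's branch passes to Winifred's issue by representation.
The 1/6 is divided into 3 equal shares of 1/18 among Charles, Samuel, Lydia.
Charles is living and takes 1/18.
Samuel is living and takes 1/18.
Lydia is living and takes 1/18.
Nora is living and takes 1/6.
Martin is living and takes 1/3.
Isaac predeceased; the 1/3 allotted to Isaac's branch passes to Isaac's issue by representation.
George is the sole taker at this level and receives the full 1/3.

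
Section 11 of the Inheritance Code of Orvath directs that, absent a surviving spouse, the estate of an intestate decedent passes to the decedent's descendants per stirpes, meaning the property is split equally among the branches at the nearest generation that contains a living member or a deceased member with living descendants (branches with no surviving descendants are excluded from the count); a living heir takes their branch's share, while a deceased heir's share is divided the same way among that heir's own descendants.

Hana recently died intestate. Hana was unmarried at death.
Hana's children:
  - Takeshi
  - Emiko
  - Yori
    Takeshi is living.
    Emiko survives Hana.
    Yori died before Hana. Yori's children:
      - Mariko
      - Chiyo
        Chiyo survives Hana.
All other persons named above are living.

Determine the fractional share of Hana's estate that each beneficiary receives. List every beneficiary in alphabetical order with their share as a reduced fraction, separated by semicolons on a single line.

There is no surviving spouse, so the entire estate passes to Hana's descendants per stirpes.
The estate is divided into 3 equal shares of 1/3 among Takeshi, Emiko, Yori.
Takeshi is living and takes 1/3.
Emiko is living and takes 1/3.
Yori predeceased; the 1/3 allotted to Yori's branch passes to Yori's issue by representation.
The 1/3 is divided into 2 equal shares of 1/6 among Mariko, Chiyo.
Mariko is living and takes 1/6.
Chiyo is living and takes 1/6.

Chiyo 1/6; Emiko 1/3; Mariko 1/6; Takeshi 1/3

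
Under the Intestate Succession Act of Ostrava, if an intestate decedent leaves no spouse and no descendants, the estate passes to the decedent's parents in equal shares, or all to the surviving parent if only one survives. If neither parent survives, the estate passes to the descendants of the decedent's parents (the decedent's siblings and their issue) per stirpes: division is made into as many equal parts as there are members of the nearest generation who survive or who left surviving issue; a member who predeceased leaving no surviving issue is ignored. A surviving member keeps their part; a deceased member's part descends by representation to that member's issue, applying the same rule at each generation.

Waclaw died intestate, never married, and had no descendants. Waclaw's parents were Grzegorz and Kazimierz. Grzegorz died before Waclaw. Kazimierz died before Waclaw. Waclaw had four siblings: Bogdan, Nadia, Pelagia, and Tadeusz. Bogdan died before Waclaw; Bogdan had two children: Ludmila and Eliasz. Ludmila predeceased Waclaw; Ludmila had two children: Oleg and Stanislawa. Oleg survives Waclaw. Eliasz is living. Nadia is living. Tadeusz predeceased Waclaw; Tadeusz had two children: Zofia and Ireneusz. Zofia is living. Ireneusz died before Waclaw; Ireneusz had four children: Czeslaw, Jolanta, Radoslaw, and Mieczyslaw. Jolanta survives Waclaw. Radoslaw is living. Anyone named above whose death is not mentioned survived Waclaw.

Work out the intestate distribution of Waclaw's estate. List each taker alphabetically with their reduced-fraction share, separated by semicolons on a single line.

Neither parent survives and there are no descendants, so the estate passes to Waclaw's siblings and their issue per stirpes.
The estate is divided into 4 equal shares of 1/4 among Bogdan, Nadia, Pelagia, Tadeusz.
Bogdan predeceased; the 1/4 allotted to Bogdan's branch passes to Bogdan's issue by representation.
The 1/4 is divided into 2 equal shares of 1/8 among Ludmila, Eliasz.
Ludmila predeceased; the 1/8 allotted to Ludmila's branch passes to Ludmila's issue by representation.
The 1/8 is divided into 2 equal shares of 1/16 among Oleg, Stanislawa.
Oleg is living and takes 1/16.
Stanislawa is living and takes 1/16.
Eliasz is living and takes 1/8.
Nadia is living and takes 1/4.
Pelagia is living and takes 1/4.
Tadeusz predeceased; the 1/4 allotted to Tadeusz's branch passes to Tadeusz's issue by representation.
The 1/4 is divided into 2 equal shares of 1/8 among Zofia, Ireneusz.
Zofia is living and takes 1/8.
Ireneusz predeceased; the 1/8 allotted to Ireneusz's branch passes to Ireneusz's issue by representation.
The 1/8 is divided into 4 equal shares of 1/32 among Czeslaw, Jolanta, Radoslaw, Mieczyslaw.
Czeslaw is living and takes 1/32.
Jolanta is living and takes 1/32.
Radoslaw is living and takes 1/32.
Mieczyslaw is living and takes 1/32.

Czeslaw 1/32; Eliasz 1/8; Jolanta 1/32; Mieczyslaw 1/32; Nadia 1/4; Oleg 1/16; Pelagia 1/4; Radoslaw 1/32; Stanislawa 1/16; Zofia 1/8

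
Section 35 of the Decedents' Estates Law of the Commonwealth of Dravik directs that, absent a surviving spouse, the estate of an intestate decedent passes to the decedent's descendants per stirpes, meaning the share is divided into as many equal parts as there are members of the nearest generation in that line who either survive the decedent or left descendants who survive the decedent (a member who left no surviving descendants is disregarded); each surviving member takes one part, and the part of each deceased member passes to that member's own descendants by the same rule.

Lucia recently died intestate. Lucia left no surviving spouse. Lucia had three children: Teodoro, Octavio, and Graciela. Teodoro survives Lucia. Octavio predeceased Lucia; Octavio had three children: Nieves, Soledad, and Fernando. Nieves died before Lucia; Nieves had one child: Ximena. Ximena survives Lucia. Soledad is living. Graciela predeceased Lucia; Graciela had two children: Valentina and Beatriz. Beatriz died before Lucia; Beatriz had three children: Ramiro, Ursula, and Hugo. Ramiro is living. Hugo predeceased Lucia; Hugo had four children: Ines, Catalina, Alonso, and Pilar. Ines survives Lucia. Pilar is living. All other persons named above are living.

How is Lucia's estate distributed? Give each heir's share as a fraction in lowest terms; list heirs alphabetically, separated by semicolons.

Alonso 1/72; Catalina 1/72; Fernando 1/9; Ines 1/72; Pilar 1/72; Ramiro 1/18; Soledad 1/9; Teodoro 1/3; Ursula 1/18; Valentina 1/6; Ximena 1/9

There is no surviving spouse, so the entire estate passes to Lucia's descendants per stirpes.
The estate is divided into 3 equal shares of 1/3 among Teodoro, Octavio, Graciela.
Teodoro is living and takes 1/3.
Octavio predeceased; the 1/3 allotted to Octavio's branch passes to Octavio's issue by representation.
The 1/3 is divided into 3 equal shares of 1/9 among Nieves, Soledad, Fernando.
Nieves predeceased; the 1/9 allotted to Nieves's branch passes to Nieves's issue by representation.
Ximena is the sole taker at this level and receives the full 1/9.
Soledad is living and takes 1/9.
Fernando is living and takes 1/9.
Graciela predeceased; the 1/3 allotted to Graciela's branch passes to Graciela's issue by representation.
The 1/3 is divided into 2 equal shares of 1/6 among Valentina, Beatriz.
Valentina is living and takes 1/6.
Beatriz predeceased; the 1/6 allotted to Beatriz's branch passes to Beatriz's issue by representation.
The 1/6 is divided into 3 equal shares of 1/18 among Ramiro, Ursula, Hugo.
Ramiro is living and takes 1/18.
Ursula is living and takes 1/18.
Hugo predeceased; the 1/18 allotted to Hugo's branch passes to Hugo's issue by representation.
The 1/18 is divided into 4 equal shares of 1/72 among Ines, Catalina, Alonso, Pilar.
Ines is living and takes 1/72.
Catalina is living and takes 1/72.
Alonso is living and takes 1/72.
Pilar is living and takes 1/72.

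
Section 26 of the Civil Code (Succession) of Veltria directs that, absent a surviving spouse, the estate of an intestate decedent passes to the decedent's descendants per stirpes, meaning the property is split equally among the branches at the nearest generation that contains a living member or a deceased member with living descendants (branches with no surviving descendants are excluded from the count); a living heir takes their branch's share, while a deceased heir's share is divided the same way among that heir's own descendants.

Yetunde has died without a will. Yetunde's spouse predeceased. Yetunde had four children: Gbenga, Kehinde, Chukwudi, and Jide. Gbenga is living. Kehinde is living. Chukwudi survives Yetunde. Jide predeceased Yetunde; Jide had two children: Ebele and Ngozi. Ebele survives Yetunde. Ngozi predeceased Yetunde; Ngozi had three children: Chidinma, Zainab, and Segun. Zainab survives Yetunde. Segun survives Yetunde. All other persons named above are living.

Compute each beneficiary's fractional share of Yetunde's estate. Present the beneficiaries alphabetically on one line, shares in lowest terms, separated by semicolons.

Chidinma 1/24; Chukwudi 1/4; Ebele 1/8; Gbenga 1/4; Kehinde 1/4; Segun 1/24; Zainab 1/24

There is no surviving spouse, so the entire estate passes to Yetunde's descendants per stirpes.
The estate is divided into 4 equal shares of 1/4 among Gbenga, Kehinde, Chukwudi, Jide.
Gbenga is living and takes 1/4.
Kehinde is living and takes 1/4.
Chukwudi is living and takes 1/4.
Jide predeceased; the 1/4 allotted to Jide's branch passes to Jide's issue by representation.
The 1/4 is divided into 2 equal shares of 1/8 among Ebele, Ngozi.
Ebele is living and takes 1/8.
Ngozi predeceased; the 1/8 allotted to Ngozi's branch passes to Ngozi's issue by representation.
The 1/8 is divided into 3 equal shares of 1/24 among Chidinma, Zainab, Segun.
Chidinma is living and takes 1/24.
Zainab is living and takes 1/24.
Segun is living and takes 1/24.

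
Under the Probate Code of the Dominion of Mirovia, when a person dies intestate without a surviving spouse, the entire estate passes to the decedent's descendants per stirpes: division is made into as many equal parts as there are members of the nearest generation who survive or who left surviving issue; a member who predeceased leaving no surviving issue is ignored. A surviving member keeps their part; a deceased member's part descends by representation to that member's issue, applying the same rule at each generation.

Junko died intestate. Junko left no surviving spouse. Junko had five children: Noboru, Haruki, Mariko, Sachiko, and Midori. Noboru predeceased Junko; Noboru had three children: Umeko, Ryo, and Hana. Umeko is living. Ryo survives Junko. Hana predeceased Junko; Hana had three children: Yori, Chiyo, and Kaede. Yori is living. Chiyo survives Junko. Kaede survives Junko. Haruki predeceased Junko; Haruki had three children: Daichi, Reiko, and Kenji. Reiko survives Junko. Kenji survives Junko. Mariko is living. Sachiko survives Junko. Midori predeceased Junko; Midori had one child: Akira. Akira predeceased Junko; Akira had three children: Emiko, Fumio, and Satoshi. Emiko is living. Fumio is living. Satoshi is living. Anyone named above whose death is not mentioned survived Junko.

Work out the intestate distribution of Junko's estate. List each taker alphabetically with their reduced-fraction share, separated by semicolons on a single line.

Chiyo 1/45; Daichi 1/15; Emiko 1/15; Fumio 1/15; Kaede 1/45; Kenji 1/15; Mariko 1/5; Reiko 1/15; Ryo 1/15; Sachiko 1/5; Satoshi 1/15; Umeko 1/15; Yori 1/45

There is no surviving spouse, so the entire estate passes to Junko's descendants per stirpes.
The estate is divided into 5 equal shares of 1/5 among Noboru, Haruki, Mariko, Sachiko, Midori.
Noboru predeceased; the 1/5 allotted to Noboru's branch passes to Noboru's issue by representation.
The 1/5 is divided into 3 equal shares of 1/15 among Umeko, Ryo, Hana.
Umeko is living and takes 1/15.
Ryo is living and takes 1/15.
Hana predeceased; the 1/15 allotted to Hana's branch passes to Hana's issue by representation.
The 1/15 is divided into 3 equal shares of 1/45 among Yori, Chiyo, Kaede.
Yori is living and takes 1/45.
Chiyo is living and takes 1/45.
Kaede is living and takes 1/45.
Haruki predeceased; the 1/5 allotted to Haruki's branch passes to Haruki's issue by representation.
The 1/5 is divided into 3 equal shares of 1/15 among Daichi, Reiko, Kenji.
Daichi is living and takes 1/15.
Reiko is living and takes 1/15.
Kenji is living and takes 1/15.
Mariko is living and takes 1/5.
Sachiko is living and takes 1/5.
Midori predeceased; the 1/5 allotted to Midori's branch passes to Midori's issue by representation.
Akira's line is the sole branch at this level, so the full 1/5 passes to Akira's issue by representation.
The 1/5 is divided into 3 equal shares of 1/15 among Emiko, Fumio, Satoshi.
Emiko is living and takes 1/15.
Fumio is living and takes 1/15.
Satoshi is living and takes 1/15.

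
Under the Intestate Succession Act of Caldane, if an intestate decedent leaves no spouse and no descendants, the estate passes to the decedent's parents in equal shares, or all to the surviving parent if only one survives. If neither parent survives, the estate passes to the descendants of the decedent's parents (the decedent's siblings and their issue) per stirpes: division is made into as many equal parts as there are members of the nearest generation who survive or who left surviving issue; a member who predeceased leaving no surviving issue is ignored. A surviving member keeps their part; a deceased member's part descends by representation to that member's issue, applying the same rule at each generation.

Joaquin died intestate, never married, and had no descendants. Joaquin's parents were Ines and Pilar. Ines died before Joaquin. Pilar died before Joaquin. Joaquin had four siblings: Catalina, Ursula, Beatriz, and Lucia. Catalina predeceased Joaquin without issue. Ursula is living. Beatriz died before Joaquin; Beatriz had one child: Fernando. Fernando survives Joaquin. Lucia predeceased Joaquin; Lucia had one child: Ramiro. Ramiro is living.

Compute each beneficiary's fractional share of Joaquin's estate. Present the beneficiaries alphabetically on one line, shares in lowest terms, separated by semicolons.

Neither parent survives and there are no descendants, so the estate passes to Joaquin's siblings and their issue per stirpes.
Catalina left no surviving issue, so that branch lapses and is disregarded.
The estate is divided into 3 equal shares of 1/3 among Ursula, Beatriz, Lucia.
Ursula is living and takes 1/3.
Beatriz predeceased; the 1/3 allotted to Beatriz's branch passes to Beatriz's issue by representation.
Fernando is the sole taker at this level and receives the full 1/3.
Lucia predeceased; the 1/3 allotted to Lucia's branch passes to Lucia's issue by representation.
Ramiro is the sole taker at this level and receives the full 1/3.

Fernando 1/3; Ramiro 1/3; Ursula 1/3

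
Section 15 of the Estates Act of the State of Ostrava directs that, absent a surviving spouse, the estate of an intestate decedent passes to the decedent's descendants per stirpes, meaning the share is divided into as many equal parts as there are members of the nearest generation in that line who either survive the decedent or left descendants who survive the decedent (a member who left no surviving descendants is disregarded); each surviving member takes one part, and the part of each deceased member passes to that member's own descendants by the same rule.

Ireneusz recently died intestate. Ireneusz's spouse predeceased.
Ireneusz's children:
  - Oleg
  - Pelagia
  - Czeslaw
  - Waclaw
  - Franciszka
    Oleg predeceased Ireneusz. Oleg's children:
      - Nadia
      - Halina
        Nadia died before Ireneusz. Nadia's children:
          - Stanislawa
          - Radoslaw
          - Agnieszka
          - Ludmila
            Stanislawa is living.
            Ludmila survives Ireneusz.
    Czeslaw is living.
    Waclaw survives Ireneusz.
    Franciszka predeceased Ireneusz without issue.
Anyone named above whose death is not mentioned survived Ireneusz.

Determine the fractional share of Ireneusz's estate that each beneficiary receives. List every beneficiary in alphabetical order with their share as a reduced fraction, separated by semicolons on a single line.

Agnieszka 1/32; Czeslaw 1/4; Halina 1/8; Ludmila 1/32; Pelagia 1/4; Radoslaw 1/32; Stanislawa 1/32; Waclaw 1/4

There is no surviving spouse, so the entire estate passes to Ireneusz's descendants per stirpes.
Franciszka left no surviving issue, so that branch lapses and is disregarded.
The estate is divided into 4 equal shares of 1/4 among Oleg, Pelagia, Czeslaw, Waclaw.
Oleg predeceased; the 1/4 allotted to Oleg's branch passes to Oleg's issue by representation.
The 1/4 is divided into 2 equal shares of 1/8 among Nadia, Halina.
Nadia predeceased; the 1/8 allotted to Nadia's branch passes to Nadia's issue by representation.
The 1/8 is divided into 4 equal shares of 1/32 among Stanislawa, Radoslaw, Agnieszka, Ludmila.
Stanislawa is living and takes 1/32.
Radoslaw is living and takes 1/32.
Agnieszka is living and takes 1/32.
Ludmila is living and takes 1/32.
Halina is living and takes 1/8.
Pelagia is living and takes 1/4.
Czeslaw is living and takes 1/4.
Waclaw is living and takes 1/4.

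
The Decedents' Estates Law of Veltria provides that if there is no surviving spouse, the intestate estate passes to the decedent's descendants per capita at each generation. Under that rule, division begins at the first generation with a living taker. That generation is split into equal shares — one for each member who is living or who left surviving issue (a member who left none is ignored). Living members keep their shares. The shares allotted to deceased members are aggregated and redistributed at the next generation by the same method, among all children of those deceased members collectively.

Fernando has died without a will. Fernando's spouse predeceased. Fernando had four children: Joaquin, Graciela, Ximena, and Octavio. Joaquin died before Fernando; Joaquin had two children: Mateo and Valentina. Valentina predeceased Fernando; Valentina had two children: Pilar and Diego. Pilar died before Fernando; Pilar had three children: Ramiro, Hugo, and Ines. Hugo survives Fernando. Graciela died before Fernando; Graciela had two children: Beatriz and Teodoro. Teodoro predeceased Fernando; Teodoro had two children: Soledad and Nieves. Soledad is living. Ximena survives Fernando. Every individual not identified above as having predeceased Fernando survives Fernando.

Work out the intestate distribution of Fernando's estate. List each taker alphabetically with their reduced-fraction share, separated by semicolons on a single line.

There is no surviving spouse, so the entire estate passes to Fernando's descendants per capita at each generation.
At generation 1 (Joaquin, Graciela, Ximena, Octavio) there are 4 shares of (1)/4 = 1/4 each.
Living: Ximena and Octavio — each takes 1/4.
Deceased: Joaquin and Graciela. Their combined 1/2 is pooled and carried to generation 2.
At generation 2 (Mateo, Valentina, Beatriz, Teodoro) there are 4 shares of (1/2)/4 = 1/8 each.
Living: Mateo and Beatriz — each takes 1/8.
Deceased: Valentina and Teodoro. Their combined 1/4 is pooled and carried to generation 3.
At generation 3 (Pilar, Diego, Soledad, Nieves) there are 4 shares of (1/4)/4 = 1/16 each.
Living: Diego, Soledad, and Nieves — each takes 1/16.
Deceased: Pilar. That 1/16 share is carried to generation 4.
At generation 4 (Ramiro, Hugo, Ines) there are 3 shares of (1/16)/3 = 1/48 each.
Living: Ramiro, Hugo, and Ines — each takes 1/48.

Beatriz 1/8; Diego 1/16; Hugo 1/48; Ines 1/48; Mateo 1/8; Nieves 1/16; Octavio 1/4; Ramiro 1/48; Soledad 1/16; Ximena 1/4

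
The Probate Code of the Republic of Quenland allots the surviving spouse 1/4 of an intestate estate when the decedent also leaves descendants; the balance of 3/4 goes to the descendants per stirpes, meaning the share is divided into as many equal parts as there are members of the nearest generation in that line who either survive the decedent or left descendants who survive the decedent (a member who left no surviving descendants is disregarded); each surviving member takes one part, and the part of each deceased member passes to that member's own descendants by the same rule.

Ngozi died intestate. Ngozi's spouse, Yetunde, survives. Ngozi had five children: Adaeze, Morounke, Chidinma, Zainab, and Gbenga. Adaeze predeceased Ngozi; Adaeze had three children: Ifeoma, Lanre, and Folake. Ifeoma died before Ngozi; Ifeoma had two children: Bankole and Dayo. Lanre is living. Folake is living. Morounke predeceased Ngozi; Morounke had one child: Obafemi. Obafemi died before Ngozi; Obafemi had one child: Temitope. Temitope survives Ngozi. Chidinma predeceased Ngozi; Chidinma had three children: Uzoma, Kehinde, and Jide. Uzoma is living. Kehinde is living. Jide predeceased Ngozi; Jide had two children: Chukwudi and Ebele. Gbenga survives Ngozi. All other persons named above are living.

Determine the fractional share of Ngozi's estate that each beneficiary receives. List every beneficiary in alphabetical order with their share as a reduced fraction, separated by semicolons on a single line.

Yetunde, as surviving spouse, takes 1/4.
The remaining 3/4 passes to Ngozi's descendants per stirpes.
The 3/4 is divided into 5 equal shares of 3/20 among Adaeze, Morounke, Chidinma, Zainab, Gbenga.
Adaeze predeceased; the 3/20 allotted to Adaeze's branch passes to Adaeze's issue by representation.
The 3/20 is divided into 3 equal shares of 1/20 among Ifeoma, Lanre, Folake.
Ifeoma predeceased; the 1/20 allotted to Ifeoma's branch passes to Ifeoma's issue by representation.
The 1/20 is divided into 2 equal shares of 1/40 among Bankole, Dayo.
Bankole is living and takes 1/40.
Dayo is living and takes 1/40.
Lanre is living and takes 1/20.
Folake is living and takes 1/20.
Morounke predeceased; the 3/20 allotted to Morounke's branch passes to Morounke's issue by representation.
Obafemi's line is the sole branch at this level, so the full 3/20 passes to Obafemi's issue by representation.
Temitope is the sole taker at this level and receives the full 3/20.
Chidinma predeceased; the 3/20 allotted to Chidinma's branch passes to Chidinma's issue by representation.
The 3/20 is divided into 3 equal shares of 1/20 among Uzoma, Kehinde, Jide.
Uzoma is living and takes 1/20.
Kehinde is living and takes 1/20.
Jide predeceased; the 1/20 allotted to Jide's branch passes to Jide's issue by representation.
The 1/20 is divided into 2 equal shares of 1/40 among Chukwudi, Ebele.
Chukwudi is living and takes 1/40.
Ebele is living and takes 1/40.
Zainab is living and takes 3/20.
Gbenga is living and takes 3/20.

Bankole 1/40; Chukwudi 1/40; Dayo 1/40; Ebele 1/40; Folake 1/20; Gbenga 3/20; Kehinde 1/20; Lanre 1/20; Temitope 3/20; Uzoma 1/20; Yetunde 1/4; Zainab 3/20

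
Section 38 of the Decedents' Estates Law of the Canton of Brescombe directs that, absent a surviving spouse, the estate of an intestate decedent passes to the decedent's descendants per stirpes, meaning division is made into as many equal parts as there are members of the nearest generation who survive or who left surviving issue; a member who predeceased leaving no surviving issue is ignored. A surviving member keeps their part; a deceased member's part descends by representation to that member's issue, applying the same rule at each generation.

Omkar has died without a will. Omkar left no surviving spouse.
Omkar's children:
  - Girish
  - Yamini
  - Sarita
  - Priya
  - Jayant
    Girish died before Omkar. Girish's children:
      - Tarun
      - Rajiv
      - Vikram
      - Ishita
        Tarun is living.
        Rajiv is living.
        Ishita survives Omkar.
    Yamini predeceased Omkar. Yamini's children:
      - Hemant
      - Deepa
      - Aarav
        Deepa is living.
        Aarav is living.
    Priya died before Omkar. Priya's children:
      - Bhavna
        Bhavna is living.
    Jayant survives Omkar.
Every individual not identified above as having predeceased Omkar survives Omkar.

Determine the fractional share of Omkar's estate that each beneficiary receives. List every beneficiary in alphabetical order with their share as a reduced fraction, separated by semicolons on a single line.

Aarav 1/15; Bhavna 1/5; Deepa 1/15; Hemant 1/15; Ishita 1/20; Jayant 1/5; Rajiv 1/20; Sarita 1/5; Tarun 1/20; Vikram 1/20

There is no surviving spouse, so the entire estate passes to Omkar's descendants per stirpes.
The estate is divided into 5 equal shares of 1/5 among Girish, Yamini, Sarita, Priya, Jayant.
Girish predeceased; the 1/5 allotted to Girish's branch passes to Girish's issue by representation.
The 1/5 is divided into 4 equal shares of 1/20 among Tarun, Rajiv, Vikram, Ishita.
Tarun is living and takes 1/20.
Rajiv is living and takes 1/20.
Vikram is living and takes 1/20.
Ishita is living and takes 1/20.
Yamini predeceased; the 1/5 allotted to Yamini's branch passes to Yamini's issue by representation.
The 1/5 is divided into 3 equal shares of 1/15 among Hemant, Deepa, Aarav.
Hemant is living and takes 1/15.
Deepa is living and takes 1/15.
Aarav is living and takes 1/15.
Sarita is living and takes 1/5.
Priya predeceased; the 1/5 allotted to Priya's branch passes to Priya's issue by representation.
Bhavna is the sole taker at this level and receives the full 1/5.
Jayant is living and takes 1/5.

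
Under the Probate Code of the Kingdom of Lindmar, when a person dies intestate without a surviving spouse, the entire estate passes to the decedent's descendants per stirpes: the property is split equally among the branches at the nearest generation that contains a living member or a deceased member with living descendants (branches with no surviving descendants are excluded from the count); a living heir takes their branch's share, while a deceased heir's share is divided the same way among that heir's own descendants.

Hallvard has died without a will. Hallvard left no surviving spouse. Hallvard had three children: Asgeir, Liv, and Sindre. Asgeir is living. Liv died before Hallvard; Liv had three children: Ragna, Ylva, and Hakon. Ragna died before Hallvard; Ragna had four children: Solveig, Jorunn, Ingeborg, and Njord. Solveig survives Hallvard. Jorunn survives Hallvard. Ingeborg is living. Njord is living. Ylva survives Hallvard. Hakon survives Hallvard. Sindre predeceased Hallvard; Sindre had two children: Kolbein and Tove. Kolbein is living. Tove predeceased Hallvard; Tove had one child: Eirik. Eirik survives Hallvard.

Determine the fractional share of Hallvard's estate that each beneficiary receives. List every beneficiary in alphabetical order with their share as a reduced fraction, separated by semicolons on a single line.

There is no surviving spouse, so the entire estate passes to Hallvard's descendants per stirpes.
The estate is divided into 3 equal shares of 1/3 among Asgeir, Liv, Sindre.
Asgeir is living and takes 1/3.
Liv predeceased; the 1/3 allotted to Liv's branch passes to Liv's issue by representation.
The 1/3 is divided into 3 equal shares of 1/9 among Ragna, Ylva, Hakon.
Ragna predeceased; the 1/9 allotted to Ragna's branch passes to Ragna's issue by representation.
The 1/9 is divided into 4 equal shares of 1/36 among Solveig, Jorunn, Ingeborg, Njord.
Solveig is living and takes 1/36.
Jorunn is living and takes 1/36.
Ingeborg is living and takes 1/36.
Njord is living and takes 1/36.
Ylva is living and takes 1/9.
Hakon is living and takes 1/9.
Sindre predeceased; the 1/3 allotted to Sindre's branch passes to Sindre's issue by representation.
The 1/3 is divided into 2 equal shares of 1/6 among Kolbein, Tove.
Kolbein is living and takes 1/6.
Tove predeceased; the 1/6 allotted to Tove's branch passes to Tove's issue by representation.
Eirik is the sole taker at this level and receives the full 1/6.

Asgeir 1/3; Eirik 1/6; Hakon 1/9; Ingeborg 1/36; Jorunn 1/36; Kolbein 1/6; Njord 1/36; Solveig 1/36; Ylva 1/9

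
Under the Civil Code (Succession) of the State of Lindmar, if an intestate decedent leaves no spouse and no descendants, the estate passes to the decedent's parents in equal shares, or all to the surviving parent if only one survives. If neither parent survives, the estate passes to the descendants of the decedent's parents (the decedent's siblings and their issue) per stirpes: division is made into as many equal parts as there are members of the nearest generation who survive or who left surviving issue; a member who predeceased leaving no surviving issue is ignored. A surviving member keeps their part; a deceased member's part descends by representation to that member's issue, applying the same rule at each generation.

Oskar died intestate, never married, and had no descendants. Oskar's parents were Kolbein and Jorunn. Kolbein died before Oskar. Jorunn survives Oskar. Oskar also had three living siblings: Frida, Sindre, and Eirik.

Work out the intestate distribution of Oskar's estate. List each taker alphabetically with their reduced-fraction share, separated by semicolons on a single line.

Jorunn 1

Only one parent, Jorunn, survives, so Jorunn takes the entire estate. The siblings take nothing because a surviving parent has priority.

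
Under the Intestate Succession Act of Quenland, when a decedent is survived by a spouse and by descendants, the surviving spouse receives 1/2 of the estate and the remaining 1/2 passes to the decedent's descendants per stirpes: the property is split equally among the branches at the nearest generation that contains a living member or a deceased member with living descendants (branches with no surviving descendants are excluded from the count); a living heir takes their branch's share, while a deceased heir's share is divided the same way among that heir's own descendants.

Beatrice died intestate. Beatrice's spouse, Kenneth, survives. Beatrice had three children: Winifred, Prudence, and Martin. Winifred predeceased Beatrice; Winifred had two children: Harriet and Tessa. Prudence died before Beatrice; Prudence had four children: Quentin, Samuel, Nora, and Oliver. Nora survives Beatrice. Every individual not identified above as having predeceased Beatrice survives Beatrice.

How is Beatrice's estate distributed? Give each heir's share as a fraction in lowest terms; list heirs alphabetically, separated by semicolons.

Kenneth, as surviving spouse, takes 1/2.
The remaining 1/2 passes to Beatrice's descendants per stirpes.
The 1/2 is divided into 3 equal shares of 1/6 among Winifred, Prudence, Martin.
Winifred predeceased; the 1/6 allotted to Winifred's branch passes to Winifred's issue by representation.
The 1/6 is divided into 2 equal shares of 1/12 among Harriet, Tessa.
Harriet is living and takes 1/12.
Tessa is living and takes 1/12.
Prudence predeceased; the 1/6 allotted to Prudence's branch passes to Prudence's issue by representation.
The 1/6 is divided into 4 equal shares of 1/24 among Quentin, Samuel, Nora, Oliver.
Quentin is living and takes 1/24.
Samuel is living and takes 1/24.
Nora is living and takes 1/24.
Oliver is living and takes 1/24.
Martin is living and takes 1/6.

Harriet 1/12; Kenneth 1/2; Martin 1/6; Nora 1/24; Oliver 1/24; Quentin 1/24; Samuel 1/24; Tessa 1/12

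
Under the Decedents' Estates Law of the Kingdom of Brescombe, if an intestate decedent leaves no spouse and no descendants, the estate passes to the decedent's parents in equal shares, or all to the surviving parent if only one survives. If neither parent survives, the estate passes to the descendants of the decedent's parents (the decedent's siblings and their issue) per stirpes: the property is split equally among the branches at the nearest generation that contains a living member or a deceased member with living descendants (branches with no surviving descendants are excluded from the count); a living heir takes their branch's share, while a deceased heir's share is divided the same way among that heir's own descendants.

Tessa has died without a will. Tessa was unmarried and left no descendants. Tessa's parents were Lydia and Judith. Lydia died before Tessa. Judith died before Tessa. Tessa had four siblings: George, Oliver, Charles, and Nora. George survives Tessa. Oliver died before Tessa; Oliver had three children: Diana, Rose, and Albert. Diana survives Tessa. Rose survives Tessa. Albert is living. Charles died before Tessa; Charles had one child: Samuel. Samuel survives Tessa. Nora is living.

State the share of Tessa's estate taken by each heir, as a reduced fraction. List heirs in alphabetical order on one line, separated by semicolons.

Neither parent survives and there are no descendants, so the estate passes to Tessa's siblings and their issue per stirpes.
The estate is divided into 4 equal shares of 1/4 among George, Oliver, Charles, Nora.
George is living and takes 1/4.
Oliver predeceased; the 1/4 allotted to Oliver's branch passes to Oliver's issue by representation.
The 1/4 is divided into 3 equal shares of 1/12 among Diana, Rose, Albert.
Diana is living and takes 1/12.
Rose is living and takes 1/12.
Albert is living and takes 1/12.
Charles predeceased; the 1/4 allotted to Charles's branch passes to Charles's issue by representation.
Samuel is the sole taker at this level and receives the full 1/4.
Nora is living and takes 1/4.

Albert 1/12; Diana 1/12; George 1/4; Nora 1/4; Rose 1/12; Samuel 1/4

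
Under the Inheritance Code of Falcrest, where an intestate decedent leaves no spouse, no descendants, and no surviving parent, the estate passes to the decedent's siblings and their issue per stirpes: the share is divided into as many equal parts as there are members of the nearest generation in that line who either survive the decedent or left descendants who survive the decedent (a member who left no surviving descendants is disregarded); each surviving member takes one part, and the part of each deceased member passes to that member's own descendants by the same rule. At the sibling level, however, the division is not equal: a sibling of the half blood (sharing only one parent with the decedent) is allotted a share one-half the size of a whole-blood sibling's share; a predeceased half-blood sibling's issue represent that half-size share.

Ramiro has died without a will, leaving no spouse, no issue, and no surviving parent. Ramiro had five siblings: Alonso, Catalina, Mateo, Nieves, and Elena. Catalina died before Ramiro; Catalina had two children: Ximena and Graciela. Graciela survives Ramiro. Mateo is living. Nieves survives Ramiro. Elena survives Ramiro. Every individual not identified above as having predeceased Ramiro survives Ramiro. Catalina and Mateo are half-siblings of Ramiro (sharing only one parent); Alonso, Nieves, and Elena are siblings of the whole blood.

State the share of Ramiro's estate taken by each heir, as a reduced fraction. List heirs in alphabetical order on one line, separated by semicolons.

Alonso 1/4; Elena 1/4; Graciela 1/16; Mateo 1/8; Nieves 1/4; Ximena 1/16

No spouse, descendants, or parent survives, so the estate passes to Ramiro's siblings per stirpes.
Half-blood siblings count for one-half the weight of whole-blood siblings at the initial division.
Dividing 1 in proportion to weights (total weight 4): Alonso (weight 1) → 1/4; Catalina (weight 1/2) → 1/8; Mateo (weight 1/2) → 1/8; Nieves (weight 1) → 1/4; Elena (weight 1) → 1/4.
Alonso is living and takes 1/4.
Catalina predeceased; the 1/8 allotted to Catalina's branch passes to Catalina's issue by representation.
The 1/8 is divided into 2 equal shares of 1/16 among Ximena, Graciela.
Ximena is living and takes 1/16.
Graciela is living and takes 1/16.
Mateo is living and takes 1/8.
Nieves is living and takes 1/4.
Elena is living and takes 1/4.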